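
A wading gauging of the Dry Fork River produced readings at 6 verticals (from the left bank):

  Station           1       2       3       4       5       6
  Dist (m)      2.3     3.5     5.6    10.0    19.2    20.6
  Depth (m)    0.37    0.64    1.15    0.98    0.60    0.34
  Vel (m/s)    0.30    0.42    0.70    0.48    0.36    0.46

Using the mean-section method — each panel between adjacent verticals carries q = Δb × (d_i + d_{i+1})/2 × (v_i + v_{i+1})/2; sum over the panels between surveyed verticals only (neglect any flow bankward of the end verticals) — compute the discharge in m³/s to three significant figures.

7.36 m³/s

Panel 1-2: Δb = 1.2 m, d̄ = (0.37+0.64)/2 = 0.505, v̄ = (0.30+0.42)/2 = 0.36 → q = 1.2×0.505×0.36 = 0.2182 m³/s
Panel 2-3: Δb = 2.1 m, d̄ = (0.64+1.15)/2 = 0.895, v̄ = (0.42+0.70)/2 = 0.56 → q = 2.1×0.895×0.56 = 1.053 m³/s
Panel 3-4: Δb = 4.4 m, d̄ = (1.15+0.98)/2 = 1.065, v̄ = (0.70+0.48)/2 = 0.59 → q = 4.4×1.065×0.59 = 2.765 m³/s
Panel 4-5: Δb = 9.2 m, d̄ = (0.98+0.60)/2 = 0.79, v̄ = (0.48+0.36)/2 = 0.42 → q = 9.2×0.79×0.42 = 3.053 m³/s
Panel 5-6: Δb = 1.4 m, d̄ = (0.60+0.34)/2 = 0.47, v̄ = (0.36+0.46)/2 = 0.41 → q = 1.4×0.47×0.41 = 0.2698 m³/s
Q = Σ q = 7.358 m³/s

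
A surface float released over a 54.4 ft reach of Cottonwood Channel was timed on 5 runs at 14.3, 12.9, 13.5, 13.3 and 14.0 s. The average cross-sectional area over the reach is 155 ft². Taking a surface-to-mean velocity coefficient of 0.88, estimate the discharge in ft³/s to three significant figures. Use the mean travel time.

t̄ = (14.3 + 12.9 + 13.5 + 13.3 + 14.0) / 5 = 13.6 s
v_surface = L / t̄ = 54.4 / 13.6 = 4.000 ft/s
v_mean = 0.88 × 4.000 = 3.520 ft/s
Q = A × v_mean = 155 × 3.520 = 545.6 ft³/s

546 ft³/s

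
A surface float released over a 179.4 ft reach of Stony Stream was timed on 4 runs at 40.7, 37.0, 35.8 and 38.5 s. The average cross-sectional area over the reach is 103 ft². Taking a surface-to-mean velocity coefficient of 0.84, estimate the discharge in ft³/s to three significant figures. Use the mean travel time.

408 ft³/s

t̄ = (40.7 + 37.0 + 35.8 + 38.5) / 4 = 38 s
v_surface = L / t̄ = 179.4 / 38 = 4.721 ft/s
v_mean = 0.84 × 4.721 = 3.966 ft/s
Q = A × v_mean = 103 × 3.966 = 408.5 ft³/s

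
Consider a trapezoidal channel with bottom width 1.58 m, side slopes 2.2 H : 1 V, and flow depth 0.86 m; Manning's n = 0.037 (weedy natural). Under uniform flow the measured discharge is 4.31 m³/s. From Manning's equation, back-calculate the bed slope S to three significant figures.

0.00681

A = (b + z·y)·y = (1.58 + 2.2×0.86)×0.86 = 2.986 m²
P = b + 2y√(1+z²) = 1.58 + 2×0.86×√(1+2.2²) = 5.737 m
R = A/P = 2.986/5.737 = 0.5205 m
S = (Q·n / (1·A·R^(2/3)))² = (4.31×0.037 / (1×2.986×0.6471))² = 0.006812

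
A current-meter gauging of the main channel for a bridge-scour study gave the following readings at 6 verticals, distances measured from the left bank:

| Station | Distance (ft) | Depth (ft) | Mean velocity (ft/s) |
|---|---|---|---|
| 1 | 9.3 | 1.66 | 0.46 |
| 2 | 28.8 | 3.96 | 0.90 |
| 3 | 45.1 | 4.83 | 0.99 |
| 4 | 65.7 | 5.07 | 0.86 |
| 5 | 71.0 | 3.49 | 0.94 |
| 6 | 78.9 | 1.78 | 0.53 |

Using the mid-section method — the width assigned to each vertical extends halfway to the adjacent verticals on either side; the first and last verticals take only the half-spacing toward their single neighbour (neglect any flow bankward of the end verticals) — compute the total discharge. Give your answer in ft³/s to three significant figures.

241 ft³/s

w_1 = (28.8 − 9.3)/2 = 9.75 ft; q_1 = 0.46 × 1.66 × 9.75 = 7.445 ft³/s
w_2 = (45.1 − 9.3)/2 = 17.9 ft; q_2 = 0.90 × 3.96 × 17.9 = 63.80 ft³/s
w_3 = (65.7 − 28.8)/2 = 18.45 ft; q_3 = 0.99 × 4.83 × 18.45 = 88.22 ft³/s
w_4 = (71.0 − 45.1)/2 = 12.95 ft; q_4 = 0.86 × 5.07 × 12.95 = 56.46 ft³/s
w_5 = (78.9 − 65.7)/2 = 6.6 ft; q_5 = 0.94 × 3.49 × 6.6 = 21.65 ft³/s
w_6 = (78.9 − 71.0)/2 = 3.95 ft; q_6 = 0.53 × 1.78 × 3.95 = 3.726 ft³/s
Q = Σ qᵢ = 241.3 ft³/s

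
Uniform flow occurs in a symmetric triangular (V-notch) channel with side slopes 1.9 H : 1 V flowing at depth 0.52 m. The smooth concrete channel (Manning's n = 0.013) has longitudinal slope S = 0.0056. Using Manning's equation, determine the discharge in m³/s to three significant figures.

1.11 m³/s

A = z·y² = 1.9×0.52² = 0.5138 m²
P = 2y√(1+z²) = 2×0.52×√(1+1.9²) = 2.233 m
R = A/P = 0.5138/2.233 = 0.2301 m
Q = (1/n)·A·R^(2/3)·S^(1/2) = (1/0.013) × 0.5138 × 0.2301^(2/3) × 0.0056^(1/2) = 1.110 m³/s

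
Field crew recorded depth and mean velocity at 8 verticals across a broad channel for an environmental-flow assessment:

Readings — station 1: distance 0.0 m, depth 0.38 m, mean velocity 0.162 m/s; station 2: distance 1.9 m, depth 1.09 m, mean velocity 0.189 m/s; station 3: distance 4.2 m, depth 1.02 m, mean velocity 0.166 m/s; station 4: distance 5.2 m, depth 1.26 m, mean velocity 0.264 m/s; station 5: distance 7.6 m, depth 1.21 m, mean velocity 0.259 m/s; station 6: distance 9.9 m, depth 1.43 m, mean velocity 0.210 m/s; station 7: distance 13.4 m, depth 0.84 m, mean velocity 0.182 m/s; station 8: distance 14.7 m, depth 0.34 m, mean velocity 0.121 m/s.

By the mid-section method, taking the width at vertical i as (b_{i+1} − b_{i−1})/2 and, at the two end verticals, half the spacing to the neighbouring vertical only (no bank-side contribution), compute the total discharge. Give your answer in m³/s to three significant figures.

w_1 = (1.9 − 0.0)/2 = 0.95 m; q_1 = 0.162 × 0.38 × 0.95 = 0.05848 m³/s
w_2 = (4.2 − 0.0)/2 = 2.1 m; q_2 = 0.189 × 1.09 × 2.1 = 0.4326 m³/s
w_3 = (5.2 − 1.9)/2 = 1.65 m; q_3 = 0.166 × 1.02 × 1.65 = 0.2794 m³/s
w_4 = (7.6 − 4.2)/2 = 1.7 m; q_4 = 0.264 × 1.26 × 1.7 = 0.5655 m³/s
w_5 = (9.9 − 5.2)/2 = 2.35 m; q_5 = 0.259 × 1.21 × 2.35 = 0.7365 m³/s
w_6 = (13.4 − 7.6)/2 = 2.9 m; q_6 = 0.210 × 1.43 × 2.9 = 0.8709 m³/s
w_7 = (14.7 − 9.9)/2 = 2.4 m; q_7 = 0.182 × 0.84 × 2.4 = 0.3669 m³/s
w_8 = (14.7 − 13.4)/2 = 0.65 m; q_8 = 0.121 × 0.34 × 0.65 = 0.02674 m³/s
Q = Σ qᵢ = 3.337 m³/s

3.34 m³/s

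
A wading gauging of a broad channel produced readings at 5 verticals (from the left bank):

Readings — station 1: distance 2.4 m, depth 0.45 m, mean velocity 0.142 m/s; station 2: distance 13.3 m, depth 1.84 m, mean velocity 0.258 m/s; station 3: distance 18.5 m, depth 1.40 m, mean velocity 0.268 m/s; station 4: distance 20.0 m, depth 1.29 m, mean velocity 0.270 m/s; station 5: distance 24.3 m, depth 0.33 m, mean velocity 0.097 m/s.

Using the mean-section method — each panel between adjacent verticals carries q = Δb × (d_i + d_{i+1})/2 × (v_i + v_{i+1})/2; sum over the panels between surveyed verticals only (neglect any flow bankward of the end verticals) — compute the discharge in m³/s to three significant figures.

Panel 1-2: Δb = 10.9 m, d̄ = (0.45+1.84)/2 = 1.145, v̄ = (0.142+0.258)/2 = 0.2 → q = 10.9×1.145×0.2 = 2.496 m³/s
Panel 2-3: Δb = 5.2 m, d̄ = (1.84+1.40)/2 = 1.62, v̄ = (0.258+0.268)/2 = 0.263 → q = 5.2×1.62×0.263 = 2.216 m³/s
Panel 3-4: Δb = 1.5 m, d̄ = (1.40+1.29)/2 = 1.345, v̄ = (0.268+0.270)/2 = 0.269 → q = 1.5×1.345×0.269 = 0.5427 m³/s
Panel 4-5: Δb = 4.3 m, d̄ = (1.29+0.33)/2 = 0.81, v̄ = (0.270+0.097)/2 = 0.1835 → q = 4.3×0.81×0.1835 = 0.6391 m³/s
Q = Σ q = 5.893 m³/s

5.89 m³/s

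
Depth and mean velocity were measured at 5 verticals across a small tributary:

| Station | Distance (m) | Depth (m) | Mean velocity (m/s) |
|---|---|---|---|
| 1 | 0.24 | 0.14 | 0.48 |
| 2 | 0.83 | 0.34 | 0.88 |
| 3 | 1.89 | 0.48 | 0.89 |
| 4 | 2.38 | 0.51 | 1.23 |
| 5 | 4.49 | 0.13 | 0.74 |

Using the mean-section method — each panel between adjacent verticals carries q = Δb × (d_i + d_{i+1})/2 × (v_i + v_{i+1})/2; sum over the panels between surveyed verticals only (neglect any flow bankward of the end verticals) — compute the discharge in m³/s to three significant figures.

Panel 1-2: Δb = 0.59 m, d̄ = (0.14+0.34)/2 = 0.24, v̄ = (0.48+0.88)/2 = 0.68 → q = 0.59×0.24×0.68 = 0.09629 m³/s
Panel 2-3: Δb = 1.06 m, d̄ = (0.34+0.48)/2 = 0.41, v̄ = (0.88+0.89)/2 = 0.885 → q = 1.06×0.41×0.885 = 0.3846 m³/s
Panel 3-4: Δb = 0.49 m, d̄ = (0.48+0.51)/2 = 0.495, v̄ = (0.89+1.23)/2 = 1.06 → q = 0.49×0.495×1.06 = 0.2571 m³/s
Panel 4-5: Δb = 2.11 m, d̄ = (0.51+0.13)/2 = 0.32, v̄ = (1.23+0.74)/2 = 0.985 → q = 2.11×0.32×0.985 = 0.6651 m³/s
Q = Σ q = 1.403 m³/s

1.40 m³/s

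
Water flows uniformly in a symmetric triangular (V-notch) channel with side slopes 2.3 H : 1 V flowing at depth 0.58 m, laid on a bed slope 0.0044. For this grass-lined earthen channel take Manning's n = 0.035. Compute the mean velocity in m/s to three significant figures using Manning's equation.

0.784 m/s

A = z·y² = 2.3×0.58² = 0.7737 m²
P = 2y√(1+z²) = 2×0.58×√(1+2.3²) = 2.909 m
R = A/P = 0.7737/2.909 = 0.2660 m
Q = (1/n)·A·R^(2/3)·S^(1/2) = (1/0.035) × 0.7737 × 0.2660^(2/3) × 0.0044^(1/2) = 0.6064 m³/s
V = Q/A = 0.6064/0.7737 = 0.7838 m/s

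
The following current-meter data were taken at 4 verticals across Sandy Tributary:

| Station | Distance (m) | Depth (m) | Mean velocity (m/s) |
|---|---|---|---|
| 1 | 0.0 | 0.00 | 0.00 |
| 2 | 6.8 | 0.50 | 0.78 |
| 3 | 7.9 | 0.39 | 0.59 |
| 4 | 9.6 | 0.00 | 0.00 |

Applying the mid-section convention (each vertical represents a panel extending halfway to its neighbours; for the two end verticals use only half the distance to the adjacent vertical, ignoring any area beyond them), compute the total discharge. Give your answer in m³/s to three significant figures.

1.86 m³/s

w_2 = (7.9 − 0.0)/2 = 3.95 m; q_2 = 0.78 × 0.50 × 3.95 = 1.541 m³/s
w_3 = (9.6 − 6.8)/2 = 1.4 m; q_3 = 0.59 × 0.39 × 1.4 = 0.3221 m³/s
Stations 1, 4 contribute zero (depth or velocity is 0).
Q = Σ qᵢ = 1.863 m³/s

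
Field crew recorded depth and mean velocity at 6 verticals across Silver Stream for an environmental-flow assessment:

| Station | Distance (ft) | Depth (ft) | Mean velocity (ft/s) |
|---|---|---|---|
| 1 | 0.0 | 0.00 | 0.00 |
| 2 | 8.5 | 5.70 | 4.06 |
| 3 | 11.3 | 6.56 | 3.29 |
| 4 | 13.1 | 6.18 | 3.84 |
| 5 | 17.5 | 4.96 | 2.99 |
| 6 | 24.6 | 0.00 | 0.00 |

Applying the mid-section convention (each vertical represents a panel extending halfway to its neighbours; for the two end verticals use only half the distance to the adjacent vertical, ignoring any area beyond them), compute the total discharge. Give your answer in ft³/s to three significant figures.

339 ft³/s

w_2 = (11.3 − 0.0)/2 = 5.65 ft; q_2 = 4.06 × 5.70 × 5.65 = 130.8 ft³/s
w_3 = (13.1 − 8.5)/2 = 2.3 ft; q_3 = 3.29 × 6.56 × 2.3 = 49.64 ft³/s
w_4 = (17.5 − 11.3)/2 = 3.1 ft; q_4 = 3.84 × 6.18 × 3.1 = 73.57 ft³/s
w_5 = (24.6 − 13.1)/2 = 5.75 ft; q_5 = 2.99 × 4.96 × 5.75 = 85.27 ft³/s
Stations 1, 6 contribute zero (depth or velocity is 0).
Q = Σ qᵢ = 339.2 ft³/s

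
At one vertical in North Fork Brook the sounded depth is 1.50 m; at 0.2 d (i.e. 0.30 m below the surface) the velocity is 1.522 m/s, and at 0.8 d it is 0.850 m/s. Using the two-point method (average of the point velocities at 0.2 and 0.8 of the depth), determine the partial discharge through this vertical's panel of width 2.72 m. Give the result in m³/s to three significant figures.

v̄ = (1.522 + 0.850) / 2 = 1.186 m/s
q = v̄ × d × w = 1.186 × 1.50 × 2.72 = 4.839 m³/s

4.84 m³/s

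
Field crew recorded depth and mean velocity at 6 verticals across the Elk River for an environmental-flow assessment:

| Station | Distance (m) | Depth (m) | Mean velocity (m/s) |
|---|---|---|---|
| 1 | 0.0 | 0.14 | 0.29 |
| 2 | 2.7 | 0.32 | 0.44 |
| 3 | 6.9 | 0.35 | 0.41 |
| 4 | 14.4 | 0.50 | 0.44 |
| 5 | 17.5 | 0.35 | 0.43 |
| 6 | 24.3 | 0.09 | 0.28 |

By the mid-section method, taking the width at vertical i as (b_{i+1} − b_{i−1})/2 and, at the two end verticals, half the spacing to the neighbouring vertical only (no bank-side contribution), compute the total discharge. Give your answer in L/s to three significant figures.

3380 L/s

w_1 = (2.7 − 0.0)/2 = 1.35 m; q_1 = 0.29 × 0.14 × 1.35 = 0.05481 m³/s
w_2 = (6.9 − 0.0)/2 = 3.45 m; q_2 = 0.44 × 0.32 × 3.45 = 0.4858 m³/s
w_3 = (14.4 − 2.7)/2 = 5.85 m; q_3 = 0.41 × 0.35 × 5.85 = 0.8395 m³/s
w_4 = (17.5 − 6.9)/2 = 5.3 m; q_4 = 0.44 × 0.50 × 5.3 = 1.166 m³/s
w_5 = (24.3 − 14.4)/2 = 4.95 m; q_5 = 0.43 × 0.35 × 4.95 = 0.7450 m³/s
w_6 = (24.3 − 17.5)/2 = 3.4 m; q_6 = 0.28 × 0.09 × 3.4 = 0.08568 m³/s
Q = Σ qᵢ = 3.377 m³/s
= 3.377 × 1000 = 3377 L/s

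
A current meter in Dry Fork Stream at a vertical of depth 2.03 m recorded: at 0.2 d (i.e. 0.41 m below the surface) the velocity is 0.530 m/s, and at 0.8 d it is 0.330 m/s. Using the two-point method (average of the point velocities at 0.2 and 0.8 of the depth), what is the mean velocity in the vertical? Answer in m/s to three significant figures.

0.430 m/s

v̄ = (0.530 + 0.330) / 2 = 0.4300 m/s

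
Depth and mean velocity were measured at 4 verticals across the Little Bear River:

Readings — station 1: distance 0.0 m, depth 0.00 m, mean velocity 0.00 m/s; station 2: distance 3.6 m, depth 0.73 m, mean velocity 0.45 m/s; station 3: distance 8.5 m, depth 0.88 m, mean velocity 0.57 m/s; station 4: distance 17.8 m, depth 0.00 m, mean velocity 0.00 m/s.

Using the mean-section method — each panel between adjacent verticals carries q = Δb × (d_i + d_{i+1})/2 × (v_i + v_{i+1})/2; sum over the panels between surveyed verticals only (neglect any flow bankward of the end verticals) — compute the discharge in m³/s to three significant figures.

Panel 1-2: Δb = 3.6 m, d̄ = (0.00+0.73)/2 = 0.365, v̄ = (0.00+0.45)/2 = 0.225 → q = 3.6×0.365×0.225 = 0.2957 m³/s
Panel 2-3: Δb = 4.9 m, d̄ = (0.73+0.88)/2 = 0.805, v̄ = (0.45+0.57)/2 = 0.51 → q = 4.9×0.805×0.51 = 2.012 m³/s
Panel 3-4: Δb = 9.3 m, d̄ = (0.88+0.00)/2 = 0.44, v̄ = (0.57+0.00)/2 = 0.285 → q = 9.3×0.44×0.285 = 1.166 m³/s
Q = Σ q = 3.474 m³/s

3.47 m³/s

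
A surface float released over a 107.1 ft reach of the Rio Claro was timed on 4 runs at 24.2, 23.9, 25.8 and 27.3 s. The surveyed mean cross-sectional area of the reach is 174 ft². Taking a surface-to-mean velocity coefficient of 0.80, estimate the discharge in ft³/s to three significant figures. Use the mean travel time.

t̄ = (24.2 + 23.9 + 25.8 + 27.3) / 4 = 25.3 s
v_surface = L / t̄ = 107.1 / 25.3 = 4.233 ft/s
v_mean = 0.80 × 4.233 = 3.387 ft/s
Q = A × v_mean = 174 × 3.387 = 589.3 ft³/s

589 ft³/s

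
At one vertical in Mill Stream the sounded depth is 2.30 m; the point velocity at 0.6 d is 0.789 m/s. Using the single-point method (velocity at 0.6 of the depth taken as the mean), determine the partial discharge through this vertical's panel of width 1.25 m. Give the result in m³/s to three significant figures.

v̄ = v₀.₆ = 0.789 m/s
q = v̄ × d × w = 0.7890 × 2.30 × 1.25 = 2.268 m³/s

2.27 m³/s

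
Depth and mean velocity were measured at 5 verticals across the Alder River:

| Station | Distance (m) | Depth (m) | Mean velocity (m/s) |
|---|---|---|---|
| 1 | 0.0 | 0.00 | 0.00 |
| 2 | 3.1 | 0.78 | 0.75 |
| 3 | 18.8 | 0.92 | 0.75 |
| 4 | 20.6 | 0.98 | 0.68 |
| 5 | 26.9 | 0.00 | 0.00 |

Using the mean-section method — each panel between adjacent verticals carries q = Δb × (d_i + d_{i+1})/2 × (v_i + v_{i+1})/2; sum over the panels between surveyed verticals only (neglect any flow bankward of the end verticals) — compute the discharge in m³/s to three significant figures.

12.7 m³/s

Panel 1-2: Δb = 3.1 m, d̄ = (0.00+0.78)/2 = 0.39, v̄ = (0.00+0.75)/2 = 0.375 → q = 3.1×0.39×0.375 = 0.4534 m³/s
Panel 2-3: Δb = 15.7 m, d̄ = (0.78+0.92)/2 = 0.85, v̄ = (0.75+0.75)/2 = 0.75 → q = 15.7×0.85×0.75 = 10.01 m³/s
Panel 3-4: Δb = 1.8 m, d̄ = (0.92+0.98)/2 = 0.95, v̄ = (0.75+0.68)/2 = 0.715 → q = 1.8×0.95×0.715 = 1.223 m³/s
Panel 4-5: Δb = 6.3 m, d̄ = (0.98+0.00)/2 = 0.49, v̄ = (0.68+0.00)/2 = 0.34 → q = 6.3×0.49×0.34 = 1.050 m³/s
Q = Σ q = 12.73 m³/s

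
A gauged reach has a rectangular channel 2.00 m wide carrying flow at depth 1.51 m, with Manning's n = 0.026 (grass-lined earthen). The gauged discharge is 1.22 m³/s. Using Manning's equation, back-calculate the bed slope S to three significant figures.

A = b·y = 2.00 × 1.51 = 3.020 m²
P = b + 2y = 2.00 + 2×1.51 = 5.020 m
R = A/P = 3.020/5.020 = 0.6016 m
S = (Q·n / (1·A·R^(2/3)))² = (1.22×0.026 / (1×3.020×0.7126))² = 0.0002172

0.000217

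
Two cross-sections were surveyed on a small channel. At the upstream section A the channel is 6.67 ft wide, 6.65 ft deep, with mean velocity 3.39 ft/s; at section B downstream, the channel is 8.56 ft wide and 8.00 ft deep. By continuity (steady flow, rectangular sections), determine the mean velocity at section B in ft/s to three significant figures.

Q = A₁V₁ = (6.67×6.65) × 3.39 = 150.4 ft³/s
A₂ = 8.56 × 8.00 = 68.48 ft²
V₂ = Q/A₂ = 150.4/68.48 = 2.196 ft/s

2.20 ft/s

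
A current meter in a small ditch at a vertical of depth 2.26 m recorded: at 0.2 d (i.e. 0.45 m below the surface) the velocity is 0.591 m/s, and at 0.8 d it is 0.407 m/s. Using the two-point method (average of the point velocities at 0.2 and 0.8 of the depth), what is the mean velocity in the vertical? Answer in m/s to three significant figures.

v̄ = (0.591 + 0.407) / 2 = 0.4990 m/s

0.499 m/s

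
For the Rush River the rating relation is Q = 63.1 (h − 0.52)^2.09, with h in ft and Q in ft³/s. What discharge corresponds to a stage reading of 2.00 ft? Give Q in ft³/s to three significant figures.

143 ft³/s

Q = 63.1 × (2.00 − 0.52)^2.09 = 63.1 × 1.48^2.09 = 143.2 ft³/s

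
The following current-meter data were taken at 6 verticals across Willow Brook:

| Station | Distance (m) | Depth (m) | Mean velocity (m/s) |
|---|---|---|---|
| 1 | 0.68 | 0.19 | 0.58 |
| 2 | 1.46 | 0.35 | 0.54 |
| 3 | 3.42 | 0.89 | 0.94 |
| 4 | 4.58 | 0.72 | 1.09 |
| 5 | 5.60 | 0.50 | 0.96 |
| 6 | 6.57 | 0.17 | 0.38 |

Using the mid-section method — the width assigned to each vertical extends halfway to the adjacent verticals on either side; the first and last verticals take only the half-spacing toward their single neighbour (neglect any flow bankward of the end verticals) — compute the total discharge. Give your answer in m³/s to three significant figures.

2.97 m³/s

w_1 = (1.46 − 0.68)/2 = 0.39 m; q_1 = 0.58 × 0.19 × 0.39 = 0.04298 m³/s
w_2 = (3.42 − 0.68)/2 = 1.37 m; q_2 = 0.54 × 0.35 × 1.37 = 0.2589 m³/s
w_3 = (4.58 − 1.46)/2 = 1.56 m; q_3 = 0.94 × 0.89 × 1.56 = 1.305 m³/s
w_4 = (5.60 − 3.42)/2 = 1.09 m; q_4 = 1.09 × 0.72 × 1.09 = 0.8554 m³/s
w_5 = (6.57 − 4.58)/2 = 0.995 m; q_5 = 0.96 × 0.50 × 0.995 = 0.4776 m³/s
w_6 = (6.57 − 5.60)/2 = 0.485 m; q_6 = 0.38 × 0.17 × 0.485 = 0.03133 m³/s
Q = Σ qᵢ = 2.971 m³/s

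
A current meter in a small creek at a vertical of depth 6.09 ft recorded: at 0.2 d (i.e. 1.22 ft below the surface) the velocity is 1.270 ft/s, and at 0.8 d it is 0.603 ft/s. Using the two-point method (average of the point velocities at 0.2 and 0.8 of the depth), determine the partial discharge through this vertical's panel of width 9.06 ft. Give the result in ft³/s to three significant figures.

v̄ = (1.270 + 0.603) / 2 = 0.9365 ft/s
q = v̄ × d × w = 0.9365 × 6.09 × 9.06 = 51.67 ft³/s

51.7 ft³/s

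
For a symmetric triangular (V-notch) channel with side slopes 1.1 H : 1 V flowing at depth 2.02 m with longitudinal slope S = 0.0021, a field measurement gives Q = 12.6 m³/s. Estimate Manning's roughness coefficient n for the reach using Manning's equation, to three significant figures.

A = z·y² = 1.1×2.02² = 4.488 m²
P = 2y√(1+z²) = 2×2.02×√(1+1.1²) = 6.006 m
R = A/P = 4.488/6.006 = 0.7473 m
n = (1/Q)·A·R^(2/3)·S^(1/2) = (1/12.6) × 4.488 × 0.8235 × 0.04583 = 0.01344

0.0134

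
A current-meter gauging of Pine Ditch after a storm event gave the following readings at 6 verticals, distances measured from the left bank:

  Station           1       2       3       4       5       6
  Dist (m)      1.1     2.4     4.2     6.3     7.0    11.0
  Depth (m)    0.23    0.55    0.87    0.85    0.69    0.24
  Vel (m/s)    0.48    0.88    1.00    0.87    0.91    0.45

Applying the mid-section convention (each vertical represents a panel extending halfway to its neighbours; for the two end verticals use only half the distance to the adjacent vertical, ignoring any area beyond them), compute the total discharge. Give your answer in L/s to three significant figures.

w_1 = (2.4 − 1.1)/2 = 0.65 m; q_1 = 0.48 × 0.23 × 0.65 = 0.07176 m³/s
w_2 = (4.2 − 1.1)/2 = 1.55 m; q_2 = 0.88 × 0.55 × 1.55 = 0.7502 m³/s
w_3 = (6.3 − 2.4)/2 = 1.95 m; q_3 = 1.00 × 0.87 × 1.95 = 1.697 m³/s
w_4 = (7.0 − 4.2)/2 = 1.4 m; q_4 = 0.87 × 0.85 × 1.4 = 1.035 m³/s
w_5 = (11.0 − 6.3)/2 = 2.35 m; q_5 = 0.91 × 0.69 × 2.35 = 1.476 m³/s
w_6 = (11.0 − 7.0)/2 = 2 m; q_6 = 0.45 × 0.24 × 2 = 0.2160 m³/s
Q = Σ qᵢ = 5.245 m³/s
= 5.245 × 1000 = 5245 L/s

5250 L/s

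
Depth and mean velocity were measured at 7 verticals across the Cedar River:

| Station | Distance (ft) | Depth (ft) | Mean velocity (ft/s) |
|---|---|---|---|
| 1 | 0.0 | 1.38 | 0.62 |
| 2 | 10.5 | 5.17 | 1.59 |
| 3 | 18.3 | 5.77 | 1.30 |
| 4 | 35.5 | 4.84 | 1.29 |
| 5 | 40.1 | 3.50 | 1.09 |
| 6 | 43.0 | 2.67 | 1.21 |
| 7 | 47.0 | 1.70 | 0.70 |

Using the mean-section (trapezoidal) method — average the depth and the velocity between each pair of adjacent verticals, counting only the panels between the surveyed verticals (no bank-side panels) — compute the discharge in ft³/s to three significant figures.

259 ft³/s

Panel 1-2: Δb = 10.5 ft, d̄ = (1.38+5.17)/2 = 3.275, v̄ = (0.62+1.59)/2 = 1.105 → q = 10.5×3.275×1.105 = 38.00 ft³/s
Panel 2-3: Δb = 7.8 ft, d̄ = (5.17+5.77)/2 = 5.47, v̄ = (1.59+1.30)/2 = 1.445 → q = 7.8×5.47×1.445 = 61.65 ft³/s
Panel 3-4: Δb = 17.2 ft, d̄ = (5.77+4.84)/2 = 5.305, v̄ = (1.30+1.29)/2 = 1.295 → q = 17.2×5.305×1.295 = 118.2 ft³/s
Panel 4-5: Δb = 4.6 ft, d̄ = (4.84+3.50)/2 = 4.17, v̄ = (1.29+1.09)/2 = 1.19 → q = 4.6×4.17×1.19 = 22.83 ft³/s
Panel 5-6: Δb = 2.9 ft, d̄ = (3.50+2.67)/2 = 3.085, v̄ = (1.09+1.21)/2 = 1.15 → q = 2.9×3.085×1.15 = 10.29 ft³/s
Panel 6-7: Δb = 4 ft, d̄ = (2.67+1.70)/2 = 2.185, v̄ = (1.21+0.70)/2 = 0.955 → q = 4×2.185×0.955 = 8.347 ft³/s
Q = Σ q = 259.3 ft³/s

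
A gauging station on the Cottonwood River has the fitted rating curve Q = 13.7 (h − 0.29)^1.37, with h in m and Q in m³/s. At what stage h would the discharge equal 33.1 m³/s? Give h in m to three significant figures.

h − h₀ = (Q/C)^(1/b) = (33.1/13.7)^(1/1.37) = 1.904 m
h = 0.29 + 1.904 = 2.194 m

2.19 m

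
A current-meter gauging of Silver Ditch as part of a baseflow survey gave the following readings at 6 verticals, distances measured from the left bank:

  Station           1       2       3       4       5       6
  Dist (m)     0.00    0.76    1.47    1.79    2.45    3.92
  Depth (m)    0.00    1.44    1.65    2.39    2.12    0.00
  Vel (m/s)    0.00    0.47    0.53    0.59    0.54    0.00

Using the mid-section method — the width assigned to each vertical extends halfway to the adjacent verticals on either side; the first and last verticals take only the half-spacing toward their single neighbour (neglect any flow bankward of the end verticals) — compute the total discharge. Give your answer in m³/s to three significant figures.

2.86 m³/s

w_2 = (1.47 − 0.00)/2 = 0.735 m; q_2 = 0.47 × 1.44 × 0.735 = 0.4974 m³/s
w_3 = (1.79 − 0.76)/2 = 0.515 m; q_3 = 0.53 × 1.65 × 0.515 = 0.4504 m³/s
w_4 = (2.45 − 1.47)/2 = 0.49 m; q_4 = 0.59 × 2.39 × 0.49 = 0.6909 m³/s
w_5 = (3.92 − 1.79)/2 = 1.065 m; q_5 = 0.54 × 2.12 × 1.065 = 1.219 m³/s
Stations 1, 6 contribute zero (depth or velocity is 0).
Q = Σ qᵢ = 2.858 m³/s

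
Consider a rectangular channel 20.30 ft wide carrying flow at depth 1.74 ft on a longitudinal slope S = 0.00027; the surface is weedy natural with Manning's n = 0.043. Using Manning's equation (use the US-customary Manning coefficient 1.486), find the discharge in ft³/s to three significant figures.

26.1 ft³/s

A = b·y = 20.30 × 1.74 = 35.32 ft²
P = b + 2y = 20.30 + 2×1.74 = 23.78 ft
R = A/P = 35.32/23.78 = 1.485 ft
Q = (1.486/n)·A·R^(2/3)·S^(1/2) = (1.486/0.043) × 35.32 × 1.485^(2/3) × 0.00027^(1/2) = 26.11 ft³/s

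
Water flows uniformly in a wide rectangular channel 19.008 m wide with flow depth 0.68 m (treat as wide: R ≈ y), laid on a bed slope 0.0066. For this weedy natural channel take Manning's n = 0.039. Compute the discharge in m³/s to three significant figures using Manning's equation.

20.8 m³/s

A = b·y = 19.008 × 0.68 = 12.93 m²
Wide channel: R ≈ y = 0.68 m
Q = (1/n)·A·R^(2/3)·S^(1/2) = (1/0.039) × 12.93 × 0.6800^(2/3) × 0.0066^(1/2) = 20.82 m³/s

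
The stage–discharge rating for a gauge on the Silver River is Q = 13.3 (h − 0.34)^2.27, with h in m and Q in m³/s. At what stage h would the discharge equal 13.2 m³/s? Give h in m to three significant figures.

1.34 m

h − h₀ = (Q/C)^(1/b) = (13.2/13.3)^(1/2.27) = 0.9967 m
h = 0.34 + 0.9967 = 1.337 m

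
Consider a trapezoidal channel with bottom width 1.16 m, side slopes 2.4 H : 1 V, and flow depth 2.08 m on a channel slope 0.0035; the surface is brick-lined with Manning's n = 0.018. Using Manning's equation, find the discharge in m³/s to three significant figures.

44.0 m³/s

A = (b + z·y)·y = (1.16 + 2.4×2.08)×2.08 = 12.80 m²
P = b + 2y√(1+z²) = 1.16 + 2×2.08×√(1+2.4²) = 11.98 m
R = A/P = 12.80/11.98 = 1.068 m
Q = (1/n)·A·R^(2/3)·S^(1/2) = (1/0.018) × 12.80 × 1.068^(2/3) × 0.0035^(1/2) = 43.96 m³/s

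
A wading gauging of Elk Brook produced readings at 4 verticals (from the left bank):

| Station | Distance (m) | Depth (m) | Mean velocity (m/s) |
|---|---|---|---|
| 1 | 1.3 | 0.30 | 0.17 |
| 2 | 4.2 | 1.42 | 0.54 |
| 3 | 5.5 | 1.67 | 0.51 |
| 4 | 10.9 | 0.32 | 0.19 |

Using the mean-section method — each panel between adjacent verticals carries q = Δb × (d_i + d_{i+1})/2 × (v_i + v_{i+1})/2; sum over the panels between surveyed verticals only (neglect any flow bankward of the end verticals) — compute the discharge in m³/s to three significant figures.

3.82 m³/s

Panel 1-2: Δb = 2.9 m, d̄ = (0.30+1.42)/2 = 0.86, v̄ = (0.17+0.54)/2 = 0.355 → q = 2.9×0.86×0.355 = 0.8854 m³/s
Panel 2-3: Δb = 1.3 m, d̄ = (1.42+1.67)/2 = 1.545, v̄ = (0.54+0.51)/2 = 0.525 → q = 1.3×1.545×0.525 = 1.054 m³/s
Panel 3-4: Δb = 5.4 m, d̄ = (1.67+0.32)/2 = 0.995, v̄ = (0.51+0.19)/2 = 0.35 → q = 5.4×0.995×0.35 = 1.881 m³/s
Q = Σ q = 3.820 m³/s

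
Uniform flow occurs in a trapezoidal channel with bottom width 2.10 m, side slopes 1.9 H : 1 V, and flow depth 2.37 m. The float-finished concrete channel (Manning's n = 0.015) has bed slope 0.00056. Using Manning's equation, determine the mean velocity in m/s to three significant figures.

1.85 m/s

A = (b + z·y)·y = (2.10 + 1.9×2.37)×2.37 = 15.65 m²
P = b + 2y√(1+z²) = 2.10 + 2×2.37×√(1+1.9²) = 12.28 m
R = A/P = 15.65/12.28 = 1.275 m
Q = (1/n)·A·R^(2/3)·S^(1/2) = (1/0.015) × 15.65 × 1.275^(2/3) × 0.00056^(1/2) = 29.02 m³/s
V = Q/A = 29.02/15.65 = 1.855 m/s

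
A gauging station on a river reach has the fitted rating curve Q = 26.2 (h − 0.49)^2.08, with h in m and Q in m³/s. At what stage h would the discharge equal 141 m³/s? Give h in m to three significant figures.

2.74 m

h − h₀ = (Q/C)^(1/b) = (141/26.2)^(1/2.08) = 2.246 m
h = 0.49 + 2.246 = 2.736 m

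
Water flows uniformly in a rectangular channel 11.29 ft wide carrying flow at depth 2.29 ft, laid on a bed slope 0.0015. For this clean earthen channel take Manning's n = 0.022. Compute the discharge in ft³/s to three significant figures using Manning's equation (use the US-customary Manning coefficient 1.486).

93.6 ft³/s

A = b·y = 11.29 × 2.29 = 25.85 ft²
P = b + 2y = 11.29 + 2×2.29 = 15.87 ft
R = A/P = 25.85/15.87 = 1.629 ft
Q = (1.486/n)·A·R^(2/3)·S^(1/2) = (1.486/0.022) × 25.85 × 1.629^(2/3) × 0.0015^(1/2) = 93.64 ft³/s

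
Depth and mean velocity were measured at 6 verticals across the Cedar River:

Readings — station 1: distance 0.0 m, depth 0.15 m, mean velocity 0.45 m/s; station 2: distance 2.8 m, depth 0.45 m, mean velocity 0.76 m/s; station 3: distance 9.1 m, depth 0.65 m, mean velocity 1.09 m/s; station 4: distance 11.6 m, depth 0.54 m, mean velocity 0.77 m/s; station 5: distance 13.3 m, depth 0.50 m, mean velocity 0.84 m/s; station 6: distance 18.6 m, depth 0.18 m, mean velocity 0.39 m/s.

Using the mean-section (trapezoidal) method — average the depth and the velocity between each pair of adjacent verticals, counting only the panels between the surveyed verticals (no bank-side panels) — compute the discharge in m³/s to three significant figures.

6.92 m³/s

Panel 1-2: Δb = 2.8 m, d̄ = (0.15+0.45)/2 = 0.3, v̄ = (0.45+0.76)/2 = 0.605 → q = 2.8×0.3×0.605 = 0.5082 m³/s
Panel 2-3: Δb = 6.3 m, d̄ = (0.45+0.65)/2 = 0.55, v̄ = (0.76+1.09)/2 = 0.925 → q = 6.3×0.55×0.925 = 3.205 m³/s
Panel 3-4: Δb = 2.5 m, d̄ = (0.65+0.54)/2 = 0.595, v̄ = (1.09+0.77)/2 = 0.93 → q = 2.5×0.595×0.93 = 1.383 m³/s
Panel 4-5: Δb = 1.7 m, d̄ = (0.54+0.50)/2 = 0.52, v̄ = (0.77+0.84)/2 = 0.805 → q = 1.7×0.52×0.805 = 0.7116 m³/s
Panel 5-6: Δb = 5.3 m, d̄ = (0.50+0.18)/2 = 0.34, v̄ = (0.84+0.39)/2 = 0.615 → q = 5.3×0.34×0.615 = 1.108 m³/s
Q = Σ q = 6.917 m³/s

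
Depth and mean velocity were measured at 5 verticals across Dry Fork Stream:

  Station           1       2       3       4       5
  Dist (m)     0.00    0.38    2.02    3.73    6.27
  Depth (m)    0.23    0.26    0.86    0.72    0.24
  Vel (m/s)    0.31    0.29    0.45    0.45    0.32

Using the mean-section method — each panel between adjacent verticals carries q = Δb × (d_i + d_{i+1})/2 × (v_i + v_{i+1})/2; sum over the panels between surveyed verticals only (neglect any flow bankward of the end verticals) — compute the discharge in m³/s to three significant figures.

Panel 1-2: Δb = 0.38 m, d̄ = (0.23+0.26)/2 = 0.245, v̄ = (0.31+0.29)/2 = 0.3 → q = 0.38×0.245×0.3 = 0.02793 m³/s
Panel 2-3: Δb = 1.64 m, d̄ = (0.26+0.86)/2 = 0.56, v̄ = (0.29+0.45)/2 = 0.37 → q = 1.64×0.56×0.37 = 0.3398 m³/s
Panel 3-4: Δb = 1.71 m, d̄ = (0.86+0.72)/2 = 0.79, v̄ = (0.45+0.45)/2 = 0.45 → q = 1.71×0.79×0.45 = 0.6079 m³/s
Panel 4-5: Δb = 2.54 m, d̄ = (0.72+0.24)/2 = 0.48, v̄ = (0.45+0.32)/2 = 0.385 → q = 2.54×0.48×0.385 = 0.4694 m³/s
Q = Σ q = 1.445 m³/s

1.45 m³/s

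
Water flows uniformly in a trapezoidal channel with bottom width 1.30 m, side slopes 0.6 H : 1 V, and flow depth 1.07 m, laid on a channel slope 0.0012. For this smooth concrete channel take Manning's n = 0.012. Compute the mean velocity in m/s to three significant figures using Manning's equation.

1.93 m/s

A = (b + z·y)·y = (1.30 + 0.6×1.07)×1.07 = 2.078 m²
P = b + 2y√(1+z²) = 1.30 + 2×1.07×√(1+0.6²) = 3.796 m
R = A/P = 2.078/3.796 = 0.5475 m
Q = (1/n)·A·R^(2/3)·S^(1/2) = (1/0.012) × 2.078 × 0.5475^(2/3) × 0.0012^(1/2) = 4.014 m³/s
V = Q/A = 4.014/2.078 = 1.932 m/s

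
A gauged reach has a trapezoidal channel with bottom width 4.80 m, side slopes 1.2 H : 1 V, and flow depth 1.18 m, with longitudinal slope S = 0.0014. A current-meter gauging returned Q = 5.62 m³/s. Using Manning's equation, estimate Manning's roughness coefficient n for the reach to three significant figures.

0.0443

A = (b + z·y)·y = (4.80 + 1.2×1.18)×1.18 = 7.335 m²
P = b + 2y√(1+z²) = 4.80 + 2×1.18×√(1+1.2²) = 8.486 m
R = A/P = 7.335/8.486 = 0.8643 m
n = (1/Q)·A·R^(2/3)·S^(1/2) = (1/5.62) × 7.335 × 0.9074 × 0.03742 = 0.04431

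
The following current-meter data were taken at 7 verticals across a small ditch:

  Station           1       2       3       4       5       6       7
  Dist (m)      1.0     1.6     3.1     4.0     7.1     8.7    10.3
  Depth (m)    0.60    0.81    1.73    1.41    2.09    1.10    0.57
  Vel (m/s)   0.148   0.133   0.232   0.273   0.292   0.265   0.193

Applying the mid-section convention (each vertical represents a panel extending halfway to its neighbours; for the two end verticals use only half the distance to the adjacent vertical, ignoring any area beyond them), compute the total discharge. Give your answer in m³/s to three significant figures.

3.38 m³/s

w_1 = (1.6 − 1.0)/2 = 0.3 m; q_1 = 0.148 × 0.60 × 0.3 = 0.02664 m³/s
w_2 = (3.1 − 1.0)/2 = 1.05 m; q_2 = 0.133 × 0.81 × 1.05 = 0.1131 m³/s
w_3 = (4.0 − 1.6)/2 = 1.2 m; q_3 = 0.232 × 1.73 × 1.2 = 0.4816 m³/s
w_4 = (7.1 − 3.1)/2 = 2 m; q_4 = 0.273 × 1.41 × 2 = 0.7699 m³/s
w_5 = (8.7 − 4.0)/2 = 2.35 m; q_5 = 0.292 × 2.09 × 2.35 = 1.434 m³/s
w_6 = (10.3 − 7.1)/2 = 1.6 m; q_6 = 0.265 × 1.10 × 1.6 = 0.4664 m³/s
w_7 = (10.3 − 8.7)/2 = 0.8 m; q_7 = 0.193 × 0.57 × 0.8 = 0.08801 m³/s
Q = Σ qᵢ = 3.380 m³/s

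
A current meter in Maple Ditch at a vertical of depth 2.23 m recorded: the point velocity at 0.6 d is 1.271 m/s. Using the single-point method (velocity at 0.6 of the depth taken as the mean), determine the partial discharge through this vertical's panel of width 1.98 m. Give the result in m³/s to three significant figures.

v̄ = v₀.₆ = 1.271 m/s
q = v̄ × d × w = 1.271 × 2.23 × 1.98 = 5.612 m³/s

5.61 m³/s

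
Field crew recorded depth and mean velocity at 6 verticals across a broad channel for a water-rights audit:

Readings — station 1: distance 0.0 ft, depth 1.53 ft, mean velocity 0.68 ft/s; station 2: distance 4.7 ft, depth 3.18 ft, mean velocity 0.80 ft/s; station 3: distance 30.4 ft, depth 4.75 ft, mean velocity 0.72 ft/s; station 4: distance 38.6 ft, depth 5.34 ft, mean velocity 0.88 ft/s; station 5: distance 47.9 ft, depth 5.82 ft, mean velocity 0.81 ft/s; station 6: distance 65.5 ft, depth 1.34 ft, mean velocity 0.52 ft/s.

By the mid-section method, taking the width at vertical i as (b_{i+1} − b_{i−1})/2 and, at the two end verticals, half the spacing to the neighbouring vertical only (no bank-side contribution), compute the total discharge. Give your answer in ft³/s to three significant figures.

w_1 = (4.7 − 0.0)/2 = 2.35 ft; q_1 = 0.68 × 1.53 × 2.35 = 2.445 ft³/s
w_2 = (30.4 − 0.0)/2 = 15.2 ft; q_2 = 0.80 × 3.18 × 15.2 = 38.67 ft³/s
w_3 = (38.6 − 4.7)/2 = 16.95 ft; q_3 = 0.72 × 4.75 × 16.95 = 57.97 ft³/s
w_4 = (47.9 − 30.4)/2 = 8.75 ft; q_4 = 0.88 × 5.34 × 8.75 = 41.12 ft³/s
w_5 = (65.5 − 38.6)/2 = 13.45 ft; q_5 = 0.81 × 5.82 × 13.45 = 63.41 ft³/s
w_6 = (65.5 − 47.9)/2 = 8.8 ft; q_6 = 0.52 × 1.34 × 8.8 = 6.132 ft³/s
Q = Σ qᵢ = 209.7 ft³/s

210 ft³/s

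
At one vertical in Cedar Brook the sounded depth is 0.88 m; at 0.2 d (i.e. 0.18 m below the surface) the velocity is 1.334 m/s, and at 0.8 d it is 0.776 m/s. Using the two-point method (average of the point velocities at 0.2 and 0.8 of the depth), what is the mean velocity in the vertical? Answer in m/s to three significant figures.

1.06 m/s

v̄ = (1.334 + 0.776) / 2 = 1.055 m/s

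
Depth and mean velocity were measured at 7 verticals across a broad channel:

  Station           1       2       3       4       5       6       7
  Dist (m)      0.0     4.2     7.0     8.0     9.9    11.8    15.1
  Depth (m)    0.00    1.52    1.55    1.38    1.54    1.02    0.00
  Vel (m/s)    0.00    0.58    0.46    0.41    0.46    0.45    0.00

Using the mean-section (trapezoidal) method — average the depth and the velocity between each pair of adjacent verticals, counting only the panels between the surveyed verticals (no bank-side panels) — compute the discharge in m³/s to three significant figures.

Panel 1-2: Δb = 4.2 m, d̄ = (0.00+1.52)/2 = 0.76, v̄ = (0.00+0.58)/2 = 0.29 → q = 4.2×0.76×0.29 = 0.9257 m³/s
Panel 2-3: Δb = 2.8 m, d̄ = (1.52+1.55)/2 = 1.535, v̄ = (0.58+0.46)/2 = 0.52 → q = 2.8×1.535×0.52 = 2.235 m³/s
Panel 3-4: Δb = 1 m, d̄ = (1.55+1.38)/2 = 1.465, v̄ = (0.46+0.41)/2 = 0.435 → q = 1×1.465×0.435 = 0.6373 m³/s
Panel 4-5: Δb = 1.9 m, d̄ = (1.38+1.54)/2 = 1.46, v̄ = (0.41+0.46)/2 = 0.435 → q = 1.9×1.46×0.435 = 1.207 m³/s
Panel 5-6: Δb = 1.9 m, d̄ = (1.54+1.02)/2 = 1.28, v̄ = (0.46+0.45)/2 = 0.455 → q = 1.9×1.28×0.455 = 1.107 m³/s
Panel 6-7: Δb = 3.3 m, d̄ = (1.02+0.00)/2 = 0.51, v̄ = (0.45+0.00)/2 = 0.225 → q = 3.3×0.51×0.225 = 0.3787 m³/s
Q = Σ q = 6.490 m³/s

6.49 m³/s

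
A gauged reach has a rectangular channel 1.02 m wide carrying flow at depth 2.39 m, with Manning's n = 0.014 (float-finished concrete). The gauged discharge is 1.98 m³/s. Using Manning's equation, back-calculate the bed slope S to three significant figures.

0.000411

A = b·y = 1.02 × 2.39 = 2.438 m²
P = b + 2y = 1.02 + 2×2.39 = 5.800 m
R = A/P = 2.438/5.800 = 0.4203 m
S = (Q·n / (1·A·R^(2/3)))² = (1.98×0.014 / (1×2.438×0.5611))² = 0.0004107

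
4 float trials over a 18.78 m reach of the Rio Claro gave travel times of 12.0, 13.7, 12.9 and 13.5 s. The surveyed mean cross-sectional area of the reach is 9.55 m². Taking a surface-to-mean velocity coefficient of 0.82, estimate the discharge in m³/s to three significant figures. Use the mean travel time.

11.3 m³/s

t̄ = (12.0 + 13.7 + 12.9 + 13.5) / 4 = 13.025 s
v_surface = L / t̄ = 18.78 / 13.025 = 1.442 m/s
v_mean = 0.82 × 1.442 = 1.182 m/s
Q = A × v_mean = 9.55 × 1.182 = 11.29 m³/s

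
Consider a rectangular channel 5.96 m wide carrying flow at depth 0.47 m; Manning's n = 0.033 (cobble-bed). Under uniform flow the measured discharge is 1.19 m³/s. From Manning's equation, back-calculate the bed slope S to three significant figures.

A = b·y = 5.96 × 0.47 = 2.801 m²
P = b + 2y = 5.96 + 2×0.47 = 6.900 m
R = A/P = 2.801/6.900 = 0.4060 m
S = (Q·n / (1·A·R^(2/3)))² = (1.19×0.033 / (1×2.801×0.5483))² = 0.0006538

0.000654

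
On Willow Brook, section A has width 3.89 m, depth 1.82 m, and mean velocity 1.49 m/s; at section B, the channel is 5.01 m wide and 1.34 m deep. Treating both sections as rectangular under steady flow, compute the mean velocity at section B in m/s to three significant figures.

Q = A₁V₁ = (3.89×1.82) × 1.49 = 10.55 m³/s
A₂ = 5.01 × 1.34 = 6.713 m²
V₂ = Q/A₂ = 10.55/6.713 = 1.571 m/s

1.57 m/s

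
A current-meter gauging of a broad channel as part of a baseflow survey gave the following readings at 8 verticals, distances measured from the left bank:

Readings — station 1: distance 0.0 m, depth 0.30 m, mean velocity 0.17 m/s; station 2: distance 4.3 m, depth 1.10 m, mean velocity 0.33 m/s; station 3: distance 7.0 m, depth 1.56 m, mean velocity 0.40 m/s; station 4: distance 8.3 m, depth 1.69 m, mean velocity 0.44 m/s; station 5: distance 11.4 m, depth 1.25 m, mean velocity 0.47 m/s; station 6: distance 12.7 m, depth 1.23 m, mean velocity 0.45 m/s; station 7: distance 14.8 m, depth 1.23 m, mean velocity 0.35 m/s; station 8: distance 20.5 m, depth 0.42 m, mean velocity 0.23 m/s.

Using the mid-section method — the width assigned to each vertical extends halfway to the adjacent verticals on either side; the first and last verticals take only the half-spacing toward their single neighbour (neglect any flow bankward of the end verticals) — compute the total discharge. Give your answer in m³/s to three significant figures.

8.45 m³/s

w_1 = (4.3 − 0.0)/2 = 2.15 m; q_1 = 0.17 × 0.30 × 2.15 = 0.1097 m³/s
w_2 = (7.0 − 0.0)/2 = 3.5 m; q_2 = 0.33 × 1.10 × 3.5 = 1.271 m³/s
w_3 = (8.3 − 4.3)/2 = 2 m; q_3 = 0.40 × 1.56 × 2 = 1.248 m³/s
w_4 = (11.4 − 7.0)/2 = 2.2 m; q_4 = 0.44 × 1.69 × 2.2 = 1.636 m³/s
w_5 = (12.7 − 8.3)/2 = 2.2 m; q_5 = 0.47 × 1.25 × 2.2 = 1.293 m³/s
w_6 = (14.8 − 11.4)/2 = 1.7 m; q_6 = 0.45 × 1.23 × 1.7 = 0.9410 m³/s
w_7 = (20.5 − 12.7)/2 = 3.9 m; q_7 = 0.35 × 1.23 × 3.9 = 1.679 m³/s
w_8 = (20.5 − 14.8)/2 = 2.85 m; q_8 = 0.23 × 0.42 × 2.85 = 0.2753 m³/s
Q = Σ qᵢ = 8.452 m³/s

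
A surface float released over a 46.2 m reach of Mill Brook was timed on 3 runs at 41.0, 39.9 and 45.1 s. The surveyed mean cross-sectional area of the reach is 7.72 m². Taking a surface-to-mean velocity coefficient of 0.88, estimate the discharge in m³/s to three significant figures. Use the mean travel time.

7.47 m³/s

t̄ = (41.0 + 39.9 + 45.1) / 3 = 42 s
v_surface = L / t̄ = 46.2 / 42 = 1.100 m/s
v_mean = 0.88 × 1.100 = 0.9680 m/s
Q = A × v_mean = 7.72 × 0.9680 = 7.473 m³/s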